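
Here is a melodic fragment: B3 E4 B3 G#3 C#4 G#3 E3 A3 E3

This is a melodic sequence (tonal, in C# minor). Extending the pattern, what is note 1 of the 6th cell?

The unit is 3 notes. Position-1 pitches of the 3 shown cells: B3, G#3, E3.
Carrying that down a 3rd forward: C#3 → A2 → F#2.

F#2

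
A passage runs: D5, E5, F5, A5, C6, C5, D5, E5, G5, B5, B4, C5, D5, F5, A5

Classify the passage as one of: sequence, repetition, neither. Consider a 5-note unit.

Each 5-note cell is the previous one transposed down a 2nd.

sequence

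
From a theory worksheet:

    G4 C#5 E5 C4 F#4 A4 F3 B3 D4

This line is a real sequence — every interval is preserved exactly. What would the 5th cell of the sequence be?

Unit = 3 notes; the statements start on G4, C4, F3, moving down a 5th each time.
Carrying on: Bb2 → Eb2.
So cell 5 is Eb2 A2 C3.

Eb2 A2 C3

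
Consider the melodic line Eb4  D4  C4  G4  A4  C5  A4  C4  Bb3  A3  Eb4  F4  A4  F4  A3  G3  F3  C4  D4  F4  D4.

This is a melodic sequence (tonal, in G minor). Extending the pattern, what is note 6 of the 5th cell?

Bb3

With 7-note cells, note 6 of each statement runs C5, A4, F4.
Extending down a 3rd: D4 → Bb3.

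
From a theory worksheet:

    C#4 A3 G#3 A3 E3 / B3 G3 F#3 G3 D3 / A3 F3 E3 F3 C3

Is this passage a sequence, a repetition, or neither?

sequence

Each 5-note cell is the previous one transposed down a 2nd.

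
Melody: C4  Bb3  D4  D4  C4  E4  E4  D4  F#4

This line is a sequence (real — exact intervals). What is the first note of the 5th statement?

G#4

With a 3-note motive the entries are C4, D4, E4, each up a 2nd from the previous.
Continuing: F#4 → G#4. Statement 5 starts on G#4.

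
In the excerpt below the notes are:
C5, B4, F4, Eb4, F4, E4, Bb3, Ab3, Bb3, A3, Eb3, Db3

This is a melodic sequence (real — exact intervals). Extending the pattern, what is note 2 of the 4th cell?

The unit is 4 notes. Position-2 pitches of the 3 shown cells: B4, E4, A3.
One more down a 5th gives D3.

D3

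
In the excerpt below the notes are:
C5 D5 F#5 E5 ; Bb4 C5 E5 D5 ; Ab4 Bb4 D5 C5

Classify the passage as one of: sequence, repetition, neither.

Each 4-note cell is the previous one transposed down a 2nd.

sequence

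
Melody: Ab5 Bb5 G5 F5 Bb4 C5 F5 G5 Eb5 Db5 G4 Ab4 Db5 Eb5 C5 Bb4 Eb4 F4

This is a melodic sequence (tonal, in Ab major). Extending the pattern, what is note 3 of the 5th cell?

F4

Grouping in 6s, the 3rd note of each cell is G5, Eb5, C5.
Extending down a 3rd: Ab4 → F4.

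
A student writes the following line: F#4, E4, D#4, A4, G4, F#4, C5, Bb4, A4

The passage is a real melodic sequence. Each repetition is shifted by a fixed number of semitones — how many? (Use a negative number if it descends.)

Taking 3-note groups, the heads are F#4, A4, C5: the pattern moves up a 3rd.
F#4→A4 is 69 − 66 = 3 semitones.

3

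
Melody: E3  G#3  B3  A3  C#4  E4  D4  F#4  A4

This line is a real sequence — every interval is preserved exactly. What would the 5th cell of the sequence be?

Unit = 3 notes; the statements start on E3, A3, D4, moving up a 4th each time.
Carrying on: G4 → C5.
From C5 the exact shape gives C5 E5 G5.

C5 E5 G5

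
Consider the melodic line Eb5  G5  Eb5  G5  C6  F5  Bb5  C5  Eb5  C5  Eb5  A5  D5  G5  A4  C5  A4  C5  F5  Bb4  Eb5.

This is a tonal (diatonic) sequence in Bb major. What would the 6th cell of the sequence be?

Bb3 D4 Bb3 D4 G4 C4 F4

Taking 7-note groups, the heads are Eb5, C5, A4: the pattern moves down a 3rd.
Continuing the starts: F4 → D4 → Bb3.
Statement 6 starts on Bb3 and keeps the same diatonic contour: Bb3 D4 Bb3 D4 G4 C4 F4.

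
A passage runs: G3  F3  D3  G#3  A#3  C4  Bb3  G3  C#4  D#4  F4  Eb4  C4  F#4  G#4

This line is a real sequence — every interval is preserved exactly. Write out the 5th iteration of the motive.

Eb5 Db5 Bb4 E5 F#5

With a 5-note motive the entries are G3, C4, F4, each up a 4th from the previous.
Extending up a 4th: Bb4 → Eb5.
From Eb5 the exact shape gives Eb5 Db5 Bb4 E5 F#5.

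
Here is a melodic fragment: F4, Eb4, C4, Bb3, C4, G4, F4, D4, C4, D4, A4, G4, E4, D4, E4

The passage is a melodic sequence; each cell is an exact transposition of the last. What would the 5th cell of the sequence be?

C#5 B4 G#4 F#4 G#4

Unit = 5 notes; the statements start on F4, G4, A4, moving up a 2nd each time.
Continuing the starts: B4 → C#5.
From C#5 the exact shape gives C#5 B4 G#4 F#4 G#4.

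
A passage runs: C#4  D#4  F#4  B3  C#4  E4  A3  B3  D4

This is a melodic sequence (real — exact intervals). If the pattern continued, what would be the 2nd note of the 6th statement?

With 3-note cells, note 2 of each statement runs D#4, C#4, B3.
Extending down a 2nd: A3 → G3 → F3.

F3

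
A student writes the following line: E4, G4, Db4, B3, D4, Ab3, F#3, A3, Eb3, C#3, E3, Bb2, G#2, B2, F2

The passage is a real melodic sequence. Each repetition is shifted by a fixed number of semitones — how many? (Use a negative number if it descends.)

-5

Taking 3-note groups, the heads are E4, B3, F#3, C#3, G#2: the pattern moves down a 4th.
E4 to B3 spans -5 semitones.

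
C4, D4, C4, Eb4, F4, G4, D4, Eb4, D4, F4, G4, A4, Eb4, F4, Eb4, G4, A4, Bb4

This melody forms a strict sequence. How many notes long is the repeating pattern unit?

There are 18 notes; a 6-note unit gives 3 cells:
C4 D4 C4 Eb4 F4 G4 | D4 Eb4 D4 F4 G4 A4 | Eb4 F4 Eb4 G4 A4 Bb4
That's a consistent up a 2nd shift per cell, and no other grouping gives one.

6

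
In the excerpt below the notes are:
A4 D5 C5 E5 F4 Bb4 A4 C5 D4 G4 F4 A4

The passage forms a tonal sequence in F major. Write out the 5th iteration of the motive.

Unit = 4 notes; the statements start on A4, F4, D4, moving down a 3rd each time.
Carrying on: Bb3 → G3.
So cell 5 is G3 C4 Bb3 D4.

G3 C4 Bb3 D4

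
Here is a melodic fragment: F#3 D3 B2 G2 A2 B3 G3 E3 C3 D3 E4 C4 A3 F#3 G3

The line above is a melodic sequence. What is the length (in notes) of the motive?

There are 15 notes; a 5-note unit gives 3 cells:
F#3 D3 B2 G2 A2 | B3 G3 E3 C3 D3 | E4 C4 A3 F#3 G3
Each cell is the previous one up a 4th — so the unit is 5 notes.

5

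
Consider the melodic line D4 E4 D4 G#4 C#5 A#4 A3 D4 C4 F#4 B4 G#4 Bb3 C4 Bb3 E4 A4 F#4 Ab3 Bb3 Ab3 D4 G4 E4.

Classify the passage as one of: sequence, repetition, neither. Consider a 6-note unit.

Note 1 of cell 2 is A3; if this were a sequence it would be C4. No unit length gives a consistent transposition pattern.

neither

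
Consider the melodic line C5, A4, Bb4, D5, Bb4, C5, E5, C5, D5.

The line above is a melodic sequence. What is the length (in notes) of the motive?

9 notes total. Splitting into 3 groups of 3:
C5 A4 Bb4 | D5 Bb4 C5 | E5 C5 D5
Each cell is the previous one up a 2nd — so the unit is 3 notes.

3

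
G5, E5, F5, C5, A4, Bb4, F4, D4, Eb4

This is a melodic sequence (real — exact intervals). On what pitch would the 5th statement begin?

Eb3

Taking 3-note groups, the heads are G5, C5, F4: the pattern moves down a 5th.
Continuing: Bb3 → Eb3. Statement 5 starts on Eb3.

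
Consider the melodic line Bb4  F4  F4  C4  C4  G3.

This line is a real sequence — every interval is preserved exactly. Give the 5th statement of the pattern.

Unit = 2 notes; the statements start on Bb4, F4, C4, moving down a 4th each time.
Carrying on: G3 → D3.
So cell 5 is D3 A2.

D3 A2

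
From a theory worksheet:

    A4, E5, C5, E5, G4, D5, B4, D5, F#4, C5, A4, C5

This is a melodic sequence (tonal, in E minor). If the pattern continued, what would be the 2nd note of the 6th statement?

With 4-note cells, note 2 of each statement runs E5, D5, C5.
Extending down a 2nd: B4 → A4 → G4.

G4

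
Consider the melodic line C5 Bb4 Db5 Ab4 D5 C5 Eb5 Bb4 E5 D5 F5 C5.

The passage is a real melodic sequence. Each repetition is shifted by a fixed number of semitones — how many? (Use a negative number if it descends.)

With a 4-note motive the entries are C5, D5, E5, each up a 2nd from the previous.
Counting half-steps from C5 to D5: 2.

2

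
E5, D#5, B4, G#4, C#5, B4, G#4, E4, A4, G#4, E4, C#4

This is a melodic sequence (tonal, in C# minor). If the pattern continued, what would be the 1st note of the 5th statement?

D#4

The unit is 4 notes. Position-1 pitches of the 3 shown cells: E5, C#5, A4.
Extending down a 3rd: F#4 → D#4.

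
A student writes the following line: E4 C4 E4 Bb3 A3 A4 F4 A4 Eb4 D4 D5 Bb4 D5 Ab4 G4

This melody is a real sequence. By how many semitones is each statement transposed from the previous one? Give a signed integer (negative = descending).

Taking 5-note groups, the heads are E4, A4, D5: the pattern moves up a 4th.
E4 to A4 spans +5 semitones.

5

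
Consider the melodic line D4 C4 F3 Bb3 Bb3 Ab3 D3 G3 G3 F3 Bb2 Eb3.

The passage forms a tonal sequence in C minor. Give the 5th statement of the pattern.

With a 4-note motive the entries are D4, Bb3, G3, each down a 3rd from the previous.
Continuing the starts: Eb3 → C3.
So cell 5 is C3 Bb2 Eb2 Ab2.

C3 Bb2 Eb2 Ab2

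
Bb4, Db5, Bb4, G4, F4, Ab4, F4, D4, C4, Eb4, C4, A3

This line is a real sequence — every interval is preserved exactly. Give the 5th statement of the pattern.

D3 F3 D3 B2

The 4-note cells begin on Bb4, F4, C4 — each down a 4th from the last.
Carrying on: G3 → D3.
So cell 5 is D3 F3 D3 B2.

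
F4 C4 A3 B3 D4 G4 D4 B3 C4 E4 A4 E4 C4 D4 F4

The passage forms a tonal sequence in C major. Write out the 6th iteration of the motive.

D5 A4 F4 G4 B4

Unit = 5 notes; the statements start on F4, G4, A4, moving up a 2nd each time.
Continuing the starts: B4 → C5 → D5.
From D5 the diatonic shape gives D5 A4 F4 G4 B4.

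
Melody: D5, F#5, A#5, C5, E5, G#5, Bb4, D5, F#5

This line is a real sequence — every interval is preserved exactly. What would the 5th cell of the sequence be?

Gb4 Bb4 D5

With a 3-note motive the entries are D5, C5, Bb4, each down a 2nd from the previous.
Carrying on: Ab4 → Gb4.
From Gb4 the exact shape gives Gb4 Bb4 D5.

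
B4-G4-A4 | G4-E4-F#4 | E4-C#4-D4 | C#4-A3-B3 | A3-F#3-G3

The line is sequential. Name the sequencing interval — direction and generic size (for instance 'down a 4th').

down a 3rd

The 3-note cells begin on B4, G4, E4, C#4, A3 — each down a 3rd from the last.
B4 to G4 is down a 3rd.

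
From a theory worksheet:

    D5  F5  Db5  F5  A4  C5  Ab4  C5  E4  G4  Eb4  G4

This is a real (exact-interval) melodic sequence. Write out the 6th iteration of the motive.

C#3 E3 C3 E3

Taking 4-note groups, the heads are D5, A4, E4: the pattern moves down a 4th.
Extending down a 4th: B3 → F#3 → C#3.
From C#3 the exact shape gives C#3 E3 C3 E3.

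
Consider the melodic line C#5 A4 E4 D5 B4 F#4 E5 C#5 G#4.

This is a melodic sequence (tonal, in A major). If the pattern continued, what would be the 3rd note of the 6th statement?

C#5

The unit is 3 notes. Position-3 pitches of the 3 shown cells: E4, F#4, G#4.
Each moves up a 2nd. Continuing: A4 → B4 → C#5.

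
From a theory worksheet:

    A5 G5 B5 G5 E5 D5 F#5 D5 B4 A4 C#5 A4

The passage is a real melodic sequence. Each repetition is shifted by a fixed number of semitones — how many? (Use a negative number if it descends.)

-5

The 4-note cells begin on A5, E5, B4 — each down a 4th from the last.
A5 to E5 spans -5 semitones.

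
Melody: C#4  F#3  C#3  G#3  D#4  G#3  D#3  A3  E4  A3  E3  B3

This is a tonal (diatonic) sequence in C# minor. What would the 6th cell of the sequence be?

A4 D#4 A3 E4

Taking 4-note groups, the heads are C#4, D#4, E4: the pattern moves up a 2nd.
Carrying on: F#4 → G#4 → A4.
Statement 6 starts on A4 and keeps the same diatonic contour: A4 D#4 A3 E4.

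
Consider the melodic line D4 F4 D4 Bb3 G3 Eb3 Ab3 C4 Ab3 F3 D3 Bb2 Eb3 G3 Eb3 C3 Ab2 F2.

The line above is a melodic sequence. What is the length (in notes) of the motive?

Try groups of 6 (3 cells in 18 notes):
D4 F4 D4 Bb3 G3 Eb3 | Ab3 C4 Ab3 F3 D3 Bb2 | Eb3 G3 Eb3 C3 Ab2 F2
Each cell is the previous one down a 4th — so the unit is 6 notes.

6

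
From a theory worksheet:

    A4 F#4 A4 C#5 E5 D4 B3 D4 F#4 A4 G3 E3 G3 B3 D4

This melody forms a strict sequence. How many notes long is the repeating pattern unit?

5

15 notes total. Splitting into 3 groups of 5:
A4 F#4 A4 C#5 E5 | D4 B3 D4 F#4 A4 | G3 E3 G3 B3 D4
Every group is a transposition down a 5th of the one before; no shorter unit works.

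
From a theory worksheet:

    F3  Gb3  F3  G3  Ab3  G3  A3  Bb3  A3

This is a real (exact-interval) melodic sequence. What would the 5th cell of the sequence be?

Unit = 3 notes; the statements start on F3, G3, A3, moving up a 2nd each time.
Continuing the starts: B3 → C#4.
Statement 5 starts on C#4 and keeps the same exact contour: C#4 D4 C#4.

C#4 D4 C#4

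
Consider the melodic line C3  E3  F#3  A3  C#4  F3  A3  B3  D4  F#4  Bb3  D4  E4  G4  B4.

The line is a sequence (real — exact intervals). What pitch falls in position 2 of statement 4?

G4

Grouping in 5s, the 2nd note of each cell is E3, A3, D4.
From D4, up a 4th gives G4.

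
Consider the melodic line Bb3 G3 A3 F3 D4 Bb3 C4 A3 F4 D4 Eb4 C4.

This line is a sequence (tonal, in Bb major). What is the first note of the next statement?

A4

The 4-note cells begin on Bb3, D4, F4 — each up a 3rd from the last.
One more step up a 3rd gives A4.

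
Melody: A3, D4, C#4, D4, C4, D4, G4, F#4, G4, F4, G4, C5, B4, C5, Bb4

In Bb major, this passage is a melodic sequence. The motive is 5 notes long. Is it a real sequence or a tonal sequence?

Each cell has the same semitone pattern (5, -1, 1, -2) — intervals are preserved exactly.
And C#4 lies outside Bb major, so the sequence is real rather than tonal.

real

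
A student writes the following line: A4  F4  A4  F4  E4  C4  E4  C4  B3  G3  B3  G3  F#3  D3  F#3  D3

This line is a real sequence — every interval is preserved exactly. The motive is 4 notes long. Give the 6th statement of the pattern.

Taking 4-note groups, the heads are A4, E4, B3, F#3: the pattern moves down a 4th.
Continuing the starts: C#3 → G#2.
Statement 6 starts on G#2 and keeps the same exact contour: G#2 E2 G#2 E2.

G#2 E2 G#2 E2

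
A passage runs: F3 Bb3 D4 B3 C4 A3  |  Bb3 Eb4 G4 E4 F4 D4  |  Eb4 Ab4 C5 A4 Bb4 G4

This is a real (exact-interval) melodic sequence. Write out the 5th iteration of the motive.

With a 6-note motive the entries are F3, Bb3, Eb4, each up a 4th from the previous.
Extending up a 4th: Ab4 → Db5.
Statement 5 starts on Db5 and keeps the same exact contour: Db5 Gb5 Bb5 G5 Ab5 F5.

Db5 Gb5 Bb5 G5 Ab5 F5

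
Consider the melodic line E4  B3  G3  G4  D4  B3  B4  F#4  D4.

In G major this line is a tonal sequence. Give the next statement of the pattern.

Taking 3-note groups, the heads are E4, G4, B4: the pattern moves up a 3rd.
Statement 4 starts on D5 and keeps the same diatonic contour: D5 A4 F#4.

D5 A4 F#4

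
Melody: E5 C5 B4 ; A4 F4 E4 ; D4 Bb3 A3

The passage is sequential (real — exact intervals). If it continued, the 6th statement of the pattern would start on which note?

F2

The 3-note cells begin on E5, A4, D4 — each down a 5th from the last.
Extending the heads down a 5th: G3 → C3 → F2.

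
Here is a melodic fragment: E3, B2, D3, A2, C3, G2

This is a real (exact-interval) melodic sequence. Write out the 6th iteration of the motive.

With a 2-note motive the entries are E3, D3, C3, each down a 2nd from the previous.
Carrying on: Bb2 → Ab2 → Gb2.
From Gb2 the exact shape gives Gb2 Db2.

Gb2 Db2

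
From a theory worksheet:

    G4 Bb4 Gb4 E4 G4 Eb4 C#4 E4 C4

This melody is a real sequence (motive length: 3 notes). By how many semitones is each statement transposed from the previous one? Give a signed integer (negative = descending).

The 3-note cells begin on G4, E4, C#4 — each down a 3rd from the last.
G4 to E4 spans -3 semitones.

-3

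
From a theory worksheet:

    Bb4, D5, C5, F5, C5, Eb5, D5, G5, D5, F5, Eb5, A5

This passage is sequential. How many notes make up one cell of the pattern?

Try groups of 4 (3 cells in 12 notes):
Bb4 D5 C5 F5 | C5 Eb5 D5 G5 | D5 F5 Eb5 A5
Every group is a transposition up a 2nd of the one before; no shorter unit works.

4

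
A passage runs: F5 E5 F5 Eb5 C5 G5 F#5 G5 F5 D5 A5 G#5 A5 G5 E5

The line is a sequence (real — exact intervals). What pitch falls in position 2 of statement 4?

A#5

With 5-note cells, note 2 of each statement runs E5, F#5, G#5.
Each moves up a 2nd; the next is A#5.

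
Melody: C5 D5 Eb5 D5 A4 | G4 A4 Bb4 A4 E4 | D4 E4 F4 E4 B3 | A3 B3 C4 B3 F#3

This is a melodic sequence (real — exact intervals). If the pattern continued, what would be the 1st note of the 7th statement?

The unit is 5 notes. Position-1 pitches of the 4 shown cells: C5, G4, D4, A3.
Carrying that down a 4th forward: E3 → B2 → F#2.

F#2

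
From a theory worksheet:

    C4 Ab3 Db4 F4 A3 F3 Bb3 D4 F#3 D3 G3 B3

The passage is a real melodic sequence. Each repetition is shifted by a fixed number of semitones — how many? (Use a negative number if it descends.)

-3

Taking 4-note groups, the heads are C4, A3, F#3: the pattern moves down a 3rd.
C4→A3 is 57 − 60 = -3 semitones.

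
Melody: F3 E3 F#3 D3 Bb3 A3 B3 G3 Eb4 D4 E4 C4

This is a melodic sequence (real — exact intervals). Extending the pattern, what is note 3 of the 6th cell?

G5

With 4-note cells, note 3 of each statement runs F#3, B3, E4.
Carrying that up a 4th forward: A4 → D5 → G5.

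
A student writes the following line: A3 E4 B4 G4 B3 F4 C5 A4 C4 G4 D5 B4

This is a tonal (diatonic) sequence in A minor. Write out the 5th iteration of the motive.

Taking 4-note groups, the heads are A3, B3, C4: the pattern moves up a 2nd.
Extending up a 2nd: D4 → E4.
So cell 5 is E4 B4 F5 D5.

E4 B4 F5 D5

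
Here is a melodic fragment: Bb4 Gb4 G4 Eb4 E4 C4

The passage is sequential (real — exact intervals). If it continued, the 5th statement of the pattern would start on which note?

A#3

The 2-note cells begin on Bb4, G4, E4 — each down a 3rd from the last.
Continuing: C#4 → A#3. Statement 5 starts on A#3.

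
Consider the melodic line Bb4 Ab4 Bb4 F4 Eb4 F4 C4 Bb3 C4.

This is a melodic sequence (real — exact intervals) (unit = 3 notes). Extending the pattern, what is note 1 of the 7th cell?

The unit is 3 notes. Position-1 pitches of the 3 shown cells: Bb4, F4, C4.
Carrying that down a 4th forward: G3 → D3 → A2 → E2.

E2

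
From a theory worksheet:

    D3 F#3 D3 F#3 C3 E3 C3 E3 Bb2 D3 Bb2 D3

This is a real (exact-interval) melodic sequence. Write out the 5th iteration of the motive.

Unit = 4 notes; the statements start on D3, C3, Bb2, moving down a 2nd each time.
Extending down a 2nd: Ab2 → Gb2.
So cell 5 is Gb2 Bb2 Gb2 Bb2.

Gb2 Bb2 Gb2 Bb2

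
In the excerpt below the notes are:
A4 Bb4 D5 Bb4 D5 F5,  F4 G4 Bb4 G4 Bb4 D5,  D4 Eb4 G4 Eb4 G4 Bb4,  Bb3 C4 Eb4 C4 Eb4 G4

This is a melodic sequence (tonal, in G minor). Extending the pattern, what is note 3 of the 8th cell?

With 6-note cells, note 3 of each statement runs D5, Bb4, G4, Eb4.
Extending down a 3rd: C4 → A3 → F3 → D3.

D3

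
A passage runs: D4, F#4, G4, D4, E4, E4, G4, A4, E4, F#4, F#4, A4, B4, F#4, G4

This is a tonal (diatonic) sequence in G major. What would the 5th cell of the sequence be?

The 5-note cells begin on D4, E4, F#4 — each up a 2nd from the last.
Carrying on: G4 → A4.
Statement 5 starts on A4 and keeps the same diatonic contour: A4 C5 D5 A4 B4.

A4 C5 D5 A4 B4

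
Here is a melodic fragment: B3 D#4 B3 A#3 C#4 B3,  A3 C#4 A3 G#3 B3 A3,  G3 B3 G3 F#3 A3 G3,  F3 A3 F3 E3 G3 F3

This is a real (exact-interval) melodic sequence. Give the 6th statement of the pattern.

Db3 F3 Db3 C3 Eb3 Db3

Unit = 6 notes; the statements start on B3, A3, G3, F3, moving down a 2nd each time.
Extending down a 2nd: Eb3 → Db3.
Statement 6 starts on Db3 and keeps the same exact contour: Db3 F3 Db3 C3 Eb3 Db3.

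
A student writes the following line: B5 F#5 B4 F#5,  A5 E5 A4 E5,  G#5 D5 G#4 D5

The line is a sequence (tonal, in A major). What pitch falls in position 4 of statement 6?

A4

The unit is 4 notes. Position-4 pitches of the 3 shown cells: F#5, E5, D5.
Each moves down a 2nd. Continuing: C#5 → B4 → A4.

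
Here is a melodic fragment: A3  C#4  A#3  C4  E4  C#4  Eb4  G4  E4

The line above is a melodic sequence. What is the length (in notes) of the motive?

9 notes total. Splitting into 3 groups of 3:
A3 C#4 A#3 | C4 E4 C#4 | Eb4 G4 E4
Each cell is the previous one up a 3rd — so the unit is 3 notes.

3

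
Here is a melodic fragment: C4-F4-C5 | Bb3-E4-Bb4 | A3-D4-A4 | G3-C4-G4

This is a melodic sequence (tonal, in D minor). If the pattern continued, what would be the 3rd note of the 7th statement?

D4

Grouping in 3s, the 3rd note of each cell is C5, Bb4, A4, G4.
Extending down a 2nd: F4 → E4 → D4.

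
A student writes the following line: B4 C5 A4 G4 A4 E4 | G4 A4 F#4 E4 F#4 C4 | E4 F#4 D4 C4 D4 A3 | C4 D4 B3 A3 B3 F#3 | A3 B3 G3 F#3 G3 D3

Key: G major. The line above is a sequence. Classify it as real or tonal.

Every note is diatonic to G major.
Cell 1 has +1 semitones from note 1 to 2, but cell 2 has +2 — the interval quality changes while the contour stays the same, which is the hallmark of a tonal sequence.

tonal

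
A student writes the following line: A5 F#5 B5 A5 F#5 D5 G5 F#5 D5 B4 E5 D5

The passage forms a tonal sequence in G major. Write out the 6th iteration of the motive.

The 4-note cells begin on A5, F#5, D5 — each down a 3rd from the last.
Carrying on: B4 → G4 → E4.
Statement 6 starts on E4 and keeps the same diatonic contour: E4 C4 F#4 E4.

E4 C4 F#4 E4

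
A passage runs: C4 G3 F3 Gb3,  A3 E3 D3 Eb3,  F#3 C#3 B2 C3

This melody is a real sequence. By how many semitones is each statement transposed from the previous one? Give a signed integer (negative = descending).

The 4-note cells begin on C4, A3, F#3 — each down a 3rd from the last.
Counting half-steps from C4 to A3: -3.

-3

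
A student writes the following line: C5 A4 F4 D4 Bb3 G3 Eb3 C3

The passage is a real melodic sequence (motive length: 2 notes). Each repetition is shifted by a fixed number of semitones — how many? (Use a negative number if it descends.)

With a 2-note motive the entries are C5, F4, Bb3, Eb3, each down a 5th from the previous.
Counting half-steps from C5 to F4: -7.

-7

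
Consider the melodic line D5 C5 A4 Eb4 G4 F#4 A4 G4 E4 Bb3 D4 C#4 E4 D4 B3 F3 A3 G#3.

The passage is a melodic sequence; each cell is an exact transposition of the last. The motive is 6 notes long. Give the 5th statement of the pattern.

Unit = 6 notes; the statements start on D5, A4, E4, moving down a 4th each time.
Continuing the starts: B3 → F#3.
From F#3 the exact shape gives F#3 E3 C#3 G2 B2 A#2.

F#3 E3 C#3 G2 B2 A#2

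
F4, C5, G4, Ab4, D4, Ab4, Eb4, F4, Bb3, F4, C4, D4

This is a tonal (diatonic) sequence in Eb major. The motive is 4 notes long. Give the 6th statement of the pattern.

C3 G3 D3 Eb3

Taking 4-note groups, the heads are F4, D4, Bb3: the pattern moves down a 3rd.
Extending down a 3rd: G3 → Eb3 → C3.
Statement 6 starts on C3 and keeps the same diatonic contour: C3 G3 D3 Eb3.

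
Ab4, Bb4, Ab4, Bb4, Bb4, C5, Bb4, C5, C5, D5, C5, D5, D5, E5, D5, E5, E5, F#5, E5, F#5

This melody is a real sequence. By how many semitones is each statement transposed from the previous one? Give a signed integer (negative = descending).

2

With a 4-note motive the entries are Ab4, Bb4, C5, D5, E5, each up a 2nd from the previous.
Counting half-steps from Ab4 to Bb4: 2.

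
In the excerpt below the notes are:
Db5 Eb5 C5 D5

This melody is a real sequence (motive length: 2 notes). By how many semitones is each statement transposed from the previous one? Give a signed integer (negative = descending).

-1

The 2-note cells begin on Db5, C5 — each down a 2nd from the last.
Db5 to C5 spans -1 semitones.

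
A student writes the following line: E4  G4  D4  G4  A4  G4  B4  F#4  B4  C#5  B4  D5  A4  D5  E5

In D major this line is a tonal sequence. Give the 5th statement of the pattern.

F#5 A5 E5 A5 B5

Unit = 5 notes; the statements start on E4, G4, B4, moving up a 3rd each time.
Continuing the starts: D5 → F#5.
From F#5 the diatonic shape gives F#5 A5 E5 A5 B5.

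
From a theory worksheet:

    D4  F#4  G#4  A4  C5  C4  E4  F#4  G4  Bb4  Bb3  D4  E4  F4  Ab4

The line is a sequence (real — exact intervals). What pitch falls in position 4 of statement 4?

Eb4

With 5-note cells, note 4 of each statement runs A4, G4, F4.
One more down a 2nd gives Eb4.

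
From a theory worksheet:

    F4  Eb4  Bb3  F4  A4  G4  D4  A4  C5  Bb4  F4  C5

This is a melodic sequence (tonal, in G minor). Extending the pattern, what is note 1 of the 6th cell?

With 4-note cells, note 1 of each statement runs F4, A4, C5.
Each moves up a 3rd. Continuing: Eb5 → G5 → Bb5.

Bb5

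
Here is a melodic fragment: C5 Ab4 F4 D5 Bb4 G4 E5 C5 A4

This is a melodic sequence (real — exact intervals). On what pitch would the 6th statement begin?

The 3-note cells begin on C5, D5, E5 — each up a 2nd from the last.
Continuing: F#5 → G#5 → A#5. Statement 6 starts on A#5.

A#5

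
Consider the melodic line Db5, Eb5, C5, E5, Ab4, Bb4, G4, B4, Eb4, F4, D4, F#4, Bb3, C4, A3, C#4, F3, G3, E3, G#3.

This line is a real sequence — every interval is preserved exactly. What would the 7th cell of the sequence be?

Unit = 4 notes; the statements start on Db5, Ab4, Eb4, Bb3, F3, moving down a 4th each time.
Continuing the starts: C3 → G2.
From G2 the exact shape gives G2 A2 F#2 A#2.

G2 A2 F#2 A#2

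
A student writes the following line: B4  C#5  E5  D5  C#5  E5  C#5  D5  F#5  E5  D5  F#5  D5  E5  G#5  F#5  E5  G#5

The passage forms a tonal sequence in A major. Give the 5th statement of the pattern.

F#5 G#5 B5 A5 G#5 B5

With a 6-note motive the entries are B4, C#5, D5, each up a 2nd from the previous.
Continuing the starts: E5 → F#5.
So cell 5 is F#5 G#5 B5 A5 G#5 B5.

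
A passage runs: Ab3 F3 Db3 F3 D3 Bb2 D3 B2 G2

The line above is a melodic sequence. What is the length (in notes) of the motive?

There are 9 notes; a 3-note unit gives 3 cells:
Ab3 F3 Db3 | F3 D3 Bb2 | D3 B2 G2
Each cell is the previous one down a 3rd — so the unit is 3 notes.

3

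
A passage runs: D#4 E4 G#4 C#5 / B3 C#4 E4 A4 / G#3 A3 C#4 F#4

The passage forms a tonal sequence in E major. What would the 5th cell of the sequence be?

C#3 D#3 F#3 B3

The 4-note cells begin on D#4, B3, G#3 — each down a 3rd from the last.
Continuing the starts: E3 → C#3.
From C#3 the diatonic shape gives C#3 D#3 F#3 B3.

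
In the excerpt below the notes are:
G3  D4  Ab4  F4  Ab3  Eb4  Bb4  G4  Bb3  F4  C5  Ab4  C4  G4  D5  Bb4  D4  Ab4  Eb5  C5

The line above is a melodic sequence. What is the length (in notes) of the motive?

20 notes total. Splitting into 5 groups of 4:
G3 D4 Ab4 F4 | Ab3 Eb4 Bb4 G4 | Bb3 F4 C5 Ab4 | C4 G4 D5 Bb4 | D4 Ab4 Eb5 C5
Every group is a transposition up a 2nd of the one before; no shorter unit works.

4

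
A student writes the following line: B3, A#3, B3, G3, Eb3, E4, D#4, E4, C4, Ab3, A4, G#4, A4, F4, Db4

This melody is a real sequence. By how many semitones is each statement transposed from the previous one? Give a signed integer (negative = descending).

5

Unit = 5 notes; the statements start on B3, E4, A4, moving up a 4th each time.
B3→E4 is 64 − 59 = 5 semitones.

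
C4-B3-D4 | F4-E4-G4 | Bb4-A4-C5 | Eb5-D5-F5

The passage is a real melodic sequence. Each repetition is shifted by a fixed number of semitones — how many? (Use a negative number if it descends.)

5

The 3-note cells begin on C4, F4, Bb4, Eb5 — each up a 4th from the last.
Counting half-steps from C4 to F4: 5.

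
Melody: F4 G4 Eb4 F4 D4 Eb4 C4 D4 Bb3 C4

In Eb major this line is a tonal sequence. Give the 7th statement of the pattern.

With a 2-note motive the entries are F4, Eb4, D4, C4, Bb3, each down a 2nd from the previous.
Continuing the starts: Ab3 → G3.
So cell 7 is G3 Ab3.

G3 Ab3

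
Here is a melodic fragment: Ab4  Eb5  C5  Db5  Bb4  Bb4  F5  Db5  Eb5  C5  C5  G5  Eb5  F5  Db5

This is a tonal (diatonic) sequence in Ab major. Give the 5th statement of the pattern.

Unit = 5 notes; the statements start on Ab4, Bb4, C5, moving up a 2nd each time.
Extending up a 2nd: Db5 → Eb5.
From Eb5 the diatonic shape gives Eb5 Bb5 G5 Ab5 F5.

Eb5 Bb5 G5 Ab5 F5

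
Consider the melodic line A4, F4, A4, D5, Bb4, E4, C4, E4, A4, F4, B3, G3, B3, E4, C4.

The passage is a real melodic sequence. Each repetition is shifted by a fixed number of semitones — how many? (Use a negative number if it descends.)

-5

The 5-note cells begin on A4, E4, B3 — each down a 4th from the last.
A4 to E4 spans -5 semitones.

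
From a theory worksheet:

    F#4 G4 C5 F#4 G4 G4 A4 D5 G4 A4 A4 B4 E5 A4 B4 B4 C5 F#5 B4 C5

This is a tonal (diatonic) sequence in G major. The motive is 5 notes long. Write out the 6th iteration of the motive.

D5 E5 A5 D5 E5

Unit = 5 notes; the statements start on F#4, G4, A4, B4, moving up a 2nd each time.
Continuing the starts: C5 → D5.
Statement 6 starts on D5 and keeps the same diatonic contour: D5 E5 A5 D5 E5.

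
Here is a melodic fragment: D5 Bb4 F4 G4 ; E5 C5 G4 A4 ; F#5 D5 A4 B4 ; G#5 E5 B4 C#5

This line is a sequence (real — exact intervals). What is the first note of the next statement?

Unit = 4 notes; the statements start on D5, E5, F#5, G#5, moving up a 2nd each time.
The next head, up a 2nd from G#5, is A#5.

A#5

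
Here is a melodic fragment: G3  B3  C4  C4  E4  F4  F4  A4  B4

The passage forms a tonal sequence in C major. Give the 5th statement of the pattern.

E5 G5 A5

The 3-note cells begin on G3, C4, F4 — each up a 4th from the last.
Continuing the starts: B4 → E5.
From E5 the diatonic shape gives E5 G5 A5.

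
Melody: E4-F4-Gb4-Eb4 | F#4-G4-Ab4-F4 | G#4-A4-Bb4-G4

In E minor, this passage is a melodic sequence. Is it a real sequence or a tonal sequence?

real

Each cell has the same semitone pattern (1, 1, -3) — intervals are preserved exactly.
And F4 lies outside E minor, so the sequence is real rather than tonal.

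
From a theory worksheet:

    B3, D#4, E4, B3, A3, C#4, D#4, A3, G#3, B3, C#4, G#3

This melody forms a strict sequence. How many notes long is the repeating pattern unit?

4

Try groups of 4 (3 cells in 12 notes):
B3 D#4 E4 B3 | A3 C#4 D#4 A3 | G#3 B3 C#4 G#3
Each cell is the previous one down a 2nd — so the unit is 4 notes.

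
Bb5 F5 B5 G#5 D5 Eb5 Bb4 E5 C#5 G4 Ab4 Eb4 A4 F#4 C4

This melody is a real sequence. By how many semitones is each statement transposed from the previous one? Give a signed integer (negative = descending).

-7

With a 5-note motive the entries are Bb5, Eb5, Ab4, each down a 5th from the previous.
Bb5→Eb5 is 75 − 82 = -7 semitones.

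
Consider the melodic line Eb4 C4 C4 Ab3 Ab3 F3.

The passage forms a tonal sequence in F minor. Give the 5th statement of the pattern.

The 2-note cells begin on Eb4, C4, Ab3 — each down a 3rd from the last.
Extending down a 3rd: F3 → Db3.
So cell 5 is Db3 Bb2.

Db3 Bb2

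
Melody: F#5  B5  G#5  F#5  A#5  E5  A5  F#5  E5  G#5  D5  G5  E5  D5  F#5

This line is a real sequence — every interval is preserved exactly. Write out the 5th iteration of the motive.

Taking 5-note groups, the heads are F#5, E5, D5: the pattern moves down a 2nd.
Continuing the starts: C5 → Bb4.
From Bb4 the exact shape gives Bb4 Eb5 C5 Bb4 D5.

Bb4 Eb5 C5 Bb4 D5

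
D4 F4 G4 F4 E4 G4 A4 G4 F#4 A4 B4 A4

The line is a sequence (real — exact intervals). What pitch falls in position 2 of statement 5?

The unit is 4 notes. Position-2 pitches of the 3 shown cells: F4, G4, A4.
Extending up a 2nd: B4 → C#5.

C#5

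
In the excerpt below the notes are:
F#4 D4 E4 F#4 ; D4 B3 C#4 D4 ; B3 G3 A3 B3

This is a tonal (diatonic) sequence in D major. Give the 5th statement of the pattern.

E3 C#3 D3 E3

Unit = 4 notes; the statements start on F#4, D4, B3, moving down a 3rd each time.
Continuing the starts: G3 → E3.
So cell 5 is E3 C#3 D3 E3.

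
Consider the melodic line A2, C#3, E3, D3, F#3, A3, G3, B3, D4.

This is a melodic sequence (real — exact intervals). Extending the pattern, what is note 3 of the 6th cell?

Grouping in 3s, the 3rd note of each cell is E3, A3, D4.
Extending up a 4th: G4 → C5 → F5.

F5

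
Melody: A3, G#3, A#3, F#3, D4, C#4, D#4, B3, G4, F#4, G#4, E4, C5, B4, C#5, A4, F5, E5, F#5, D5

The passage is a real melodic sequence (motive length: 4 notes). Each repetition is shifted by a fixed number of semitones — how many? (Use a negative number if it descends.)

With a 4-note motive the entries are A3, D4, G4, C5, F5, each up a 4th from the previous.
A3→D4 is 62 − 57 = 5 semitones.

5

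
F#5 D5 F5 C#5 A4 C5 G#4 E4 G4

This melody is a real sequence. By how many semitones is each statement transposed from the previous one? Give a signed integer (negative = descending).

-5

With a 3-note motive the entries are F#5, C#5, G#4, each down a 4th from the previous.
F#5 to C#5 spans -5 semitones.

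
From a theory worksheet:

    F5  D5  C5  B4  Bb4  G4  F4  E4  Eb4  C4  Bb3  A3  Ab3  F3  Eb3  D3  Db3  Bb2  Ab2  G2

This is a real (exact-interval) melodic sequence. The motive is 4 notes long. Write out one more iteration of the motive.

Taking 4-note groups, the heads are F5, Bb4, Eb4, Ab3, Db3: the pattern moves down a 5th.
So cell 6 is Gb2 Eb2 Db2 C2.

Gb2 Eb2 Db2 C2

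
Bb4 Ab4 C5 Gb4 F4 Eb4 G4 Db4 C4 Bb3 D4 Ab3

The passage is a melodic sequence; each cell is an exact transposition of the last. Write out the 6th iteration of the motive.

A2 G2 B2 F2

With a 4-note motive the entries are Bb4, F4, C4, each down a 4th from the previous.
Carrying on: G3 → D3 → A2.
From A2 the exact shape gives A2 G2 B2 F2.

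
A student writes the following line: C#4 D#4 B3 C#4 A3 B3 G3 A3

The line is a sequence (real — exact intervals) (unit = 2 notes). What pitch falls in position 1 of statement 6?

Grouping in 2s, the 1st note of each cell is C#4, B3, A3, G3.
Carrying that down a 2nd forward: F3 → Eb3.

Eb3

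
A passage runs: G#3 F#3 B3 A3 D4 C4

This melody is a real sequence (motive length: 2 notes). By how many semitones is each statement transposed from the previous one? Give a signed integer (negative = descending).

The 2-note cells begin on G#3, B3, D4 — each up a 3rd from the last.
Counting half-steps from G#3 to B3: 3.

3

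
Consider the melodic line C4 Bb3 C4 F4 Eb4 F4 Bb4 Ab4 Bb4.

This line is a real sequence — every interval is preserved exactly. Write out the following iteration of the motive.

Eb5 Db5 Eb5

Unit = 3 notes; the statements start on C4, F4, Bb4, moving up a 4th each time.
Statement 4 starts on Eb5 and keeps the same exact contour: Eb5 Db5 Eb5.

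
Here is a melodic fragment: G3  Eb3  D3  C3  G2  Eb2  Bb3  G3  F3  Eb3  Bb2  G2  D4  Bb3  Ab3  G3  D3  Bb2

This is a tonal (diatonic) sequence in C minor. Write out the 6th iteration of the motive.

C5 Ab4 G4 F4 C4 Ab3

The 6-note cells begin on G3, Bb3, D4 — each up a 3rd from the last.
Extending up a 3rd: F4 → Ab4 → C5.
From C5 the diatonic shape gives C5 Ab4 G4 F4 C4 Ab3.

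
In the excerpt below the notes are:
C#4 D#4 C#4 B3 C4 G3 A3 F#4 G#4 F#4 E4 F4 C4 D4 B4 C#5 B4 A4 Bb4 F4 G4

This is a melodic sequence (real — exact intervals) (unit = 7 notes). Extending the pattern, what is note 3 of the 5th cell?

A5

Grouping in 7s, the 3rd note of each cell is C#4, F#4, B4.
Each moves up a 4th. Continuing: E5 → A5.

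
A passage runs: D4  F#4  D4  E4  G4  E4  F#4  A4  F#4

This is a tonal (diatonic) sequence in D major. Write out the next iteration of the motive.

G4 B4 G4

Taking 3-note groups, the heads are D4, E4, F#4: the pattern moves up a 2nd.
From G4 the diatonic shape gives G4 B4 G4.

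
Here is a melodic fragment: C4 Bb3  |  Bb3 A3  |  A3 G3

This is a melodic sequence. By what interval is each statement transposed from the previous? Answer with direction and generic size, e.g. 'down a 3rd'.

down a 2nd

The 2-note cells begin on C4, Bb3, A3 — each down a 2nd from the last.
C4 to Bb3 is down a 2nd.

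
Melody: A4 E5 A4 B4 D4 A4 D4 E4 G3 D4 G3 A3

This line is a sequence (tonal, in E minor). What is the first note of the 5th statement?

Taking 4-note groups, the heads are A4, D4, G3: the pattern moves down a 5th.
Continuing: C3 → F#2. Statement 5 starts on F#2.

F#2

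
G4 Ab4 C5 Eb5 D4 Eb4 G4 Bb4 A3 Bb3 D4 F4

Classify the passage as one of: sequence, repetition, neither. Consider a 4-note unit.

sequence

Each 4-note cell is the previous one transposed down a 4th.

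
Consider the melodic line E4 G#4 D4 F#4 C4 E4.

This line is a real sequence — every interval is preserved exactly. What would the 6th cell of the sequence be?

Taking 2-note groups, the heads are E4, D4, C4: the pattern moves down a 2nd.
Carrying on: Bb3 → Ab3 → Gb3.
So cell 6 is Gb3 Bb3.

Gb3 Bb3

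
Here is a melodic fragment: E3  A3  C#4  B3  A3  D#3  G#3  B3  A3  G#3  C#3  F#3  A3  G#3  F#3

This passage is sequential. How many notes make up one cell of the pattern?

There are 15 notes; a 5-note unit gives 3 cells:
E3 A3 C#4 B3 A3 | D#3 G#3 B3 A3 G#3 | C#3 F#3 A3 G#3 F#3
Each cell is the previous one down a 2nd — so the unit is 5 notes.

5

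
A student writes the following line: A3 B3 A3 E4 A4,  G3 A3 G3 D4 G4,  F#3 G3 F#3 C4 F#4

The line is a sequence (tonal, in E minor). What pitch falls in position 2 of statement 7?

C3

Grouping in 5s, the 2nd note of each cell is B3, A3, G3.
Carrying that down a 2nd forward: F#3 → E3 → D3 → C3.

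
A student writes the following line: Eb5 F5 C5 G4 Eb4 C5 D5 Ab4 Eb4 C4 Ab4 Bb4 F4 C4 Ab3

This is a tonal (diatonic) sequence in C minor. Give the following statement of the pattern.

Unit = 5 notes; the statements start on Eb5, C5, Ab4, moving down a 3rd each time.
From F4 the diatonic shape gives F4 G4 D4 Ab3 F3.

F4 G4 D4 Ab3 F3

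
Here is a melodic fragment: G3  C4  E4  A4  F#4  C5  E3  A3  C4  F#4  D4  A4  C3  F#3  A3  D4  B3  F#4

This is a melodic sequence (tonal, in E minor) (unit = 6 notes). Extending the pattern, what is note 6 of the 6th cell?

The unit is 6 notes. Position-6 pitches of the 3 shown cells: C5, A4, F#4.
Extending down a 3rd: D4 → B3 → G3.

G3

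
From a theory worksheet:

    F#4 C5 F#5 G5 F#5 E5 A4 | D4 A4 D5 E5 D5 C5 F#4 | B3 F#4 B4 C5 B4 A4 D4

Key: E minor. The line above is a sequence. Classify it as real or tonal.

Every note is diatonic to E minor.
Cell 1 has +6 semitones from note 1 to 2, but cell 2 has +7 — the interval quality changes while the contour stays the same, which is the hallmark of a tonal sequence.

tonal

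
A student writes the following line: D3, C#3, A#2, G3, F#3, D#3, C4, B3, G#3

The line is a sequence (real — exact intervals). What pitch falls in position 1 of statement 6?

Eb5

Grouping in 3s, the 1st note of each cell is D3, G3, C4.
Each moves up a 4th. Continuing: F4 → Bb4 → Eb5.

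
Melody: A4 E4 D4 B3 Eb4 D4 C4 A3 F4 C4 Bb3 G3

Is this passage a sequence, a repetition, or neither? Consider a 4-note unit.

neither

Note 1 of cell 2 is Eb4; if this were a sequence it would be G4. No unit length gives a consistent transposition pattern.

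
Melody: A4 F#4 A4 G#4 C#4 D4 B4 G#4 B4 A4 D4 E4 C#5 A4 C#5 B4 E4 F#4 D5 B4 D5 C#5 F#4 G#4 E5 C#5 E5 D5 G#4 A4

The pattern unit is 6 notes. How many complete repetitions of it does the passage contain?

30 notes in groups of 6 gives 30/6 = 5 statements.
Starts: A4, B4, C#5, D5, E5 — each up a 2nd.

5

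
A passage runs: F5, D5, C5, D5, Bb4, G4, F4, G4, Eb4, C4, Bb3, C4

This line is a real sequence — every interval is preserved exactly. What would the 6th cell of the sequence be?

Gb2 Eb2 Db2 Eb2

Unit = 4 notes; the statements start on F5, Bb4, Eb4, moving down a 5th each time.
Carrying on: Ab3 → Db3 → Gb2.
Statement 6 starts on Gb2 and keeps the same exact contour: Gb2 Eb2 Db2 Eb2.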